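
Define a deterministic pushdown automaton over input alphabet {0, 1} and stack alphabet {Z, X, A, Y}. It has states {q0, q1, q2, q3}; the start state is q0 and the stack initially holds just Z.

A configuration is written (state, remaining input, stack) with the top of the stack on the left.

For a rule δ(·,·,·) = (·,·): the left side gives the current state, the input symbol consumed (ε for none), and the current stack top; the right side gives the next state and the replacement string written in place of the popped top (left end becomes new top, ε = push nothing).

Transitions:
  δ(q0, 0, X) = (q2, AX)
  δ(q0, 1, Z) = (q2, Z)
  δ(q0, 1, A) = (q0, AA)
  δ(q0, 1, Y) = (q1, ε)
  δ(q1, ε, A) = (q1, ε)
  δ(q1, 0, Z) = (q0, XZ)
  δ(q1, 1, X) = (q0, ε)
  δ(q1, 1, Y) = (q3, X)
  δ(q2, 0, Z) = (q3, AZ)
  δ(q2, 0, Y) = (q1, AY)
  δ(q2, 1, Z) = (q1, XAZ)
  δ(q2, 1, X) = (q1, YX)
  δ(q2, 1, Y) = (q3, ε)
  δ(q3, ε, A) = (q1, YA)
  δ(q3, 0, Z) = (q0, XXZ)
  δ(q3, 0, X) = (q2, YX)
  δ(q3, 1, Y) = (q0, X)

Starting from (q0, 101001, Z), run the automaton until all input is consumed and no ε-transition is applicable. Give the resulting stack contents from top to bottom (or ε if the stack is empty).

(q0, 101001, Z) ⊢ (q2, 01001, Z) ⊢ (q3, 1001, AZ) ⊢ (q1, 1001, YAZ) ⊢ (q3, 001, XAZ) ⊢ (q2, 01, YXAZ) ⊢ (q1, 1, AYXAZ) ⊢ (q1, 1, YXAZ) ⊢ (q3, ε, XXAZ)
All input consumed in state q3 with stack XXAZ.

XXAZ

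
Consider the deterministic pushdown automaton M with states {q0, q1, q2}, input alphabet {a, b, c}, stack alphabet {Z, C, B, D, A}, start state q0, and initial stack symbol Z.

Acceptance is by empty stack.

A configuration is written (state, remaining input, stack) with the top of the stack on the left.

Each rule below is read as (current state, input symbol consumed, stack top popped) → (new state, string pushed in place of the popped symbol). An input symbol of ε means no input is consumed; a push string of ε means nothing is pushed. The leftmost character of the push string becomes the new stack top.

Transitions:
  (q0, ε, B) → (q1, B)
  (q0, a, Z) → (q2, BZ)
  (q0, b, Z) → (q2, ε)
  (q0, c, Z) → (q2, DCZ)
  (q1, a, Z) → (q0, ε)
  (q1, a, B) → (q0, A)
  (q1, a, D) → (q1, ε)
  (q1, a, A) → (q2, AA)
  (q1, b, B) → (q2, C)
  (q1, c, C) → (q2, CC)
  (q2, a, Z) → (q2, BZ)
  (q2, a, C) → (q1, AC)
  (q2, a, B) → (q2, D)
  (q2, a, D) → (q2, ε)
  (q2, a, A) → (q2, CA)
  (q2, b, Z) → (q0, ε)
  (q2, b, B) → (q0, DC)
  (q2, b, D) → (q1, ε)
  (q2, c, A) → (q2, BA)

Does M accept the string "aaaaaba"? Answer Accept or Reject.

(q0, aaaaaba, Z) ⊢ (q2, aaaaba, BZ) ⊢ (q2, aaaba, DZ) ⊢ (q2, aaba, Z) ⊢ (q2, aba, BZ) ⊢ (q2, ba, DZ) ⊢ (q1, a, Z) ⊢ (q0, ε, ε)
All input consumed and the stack is empty.

Accept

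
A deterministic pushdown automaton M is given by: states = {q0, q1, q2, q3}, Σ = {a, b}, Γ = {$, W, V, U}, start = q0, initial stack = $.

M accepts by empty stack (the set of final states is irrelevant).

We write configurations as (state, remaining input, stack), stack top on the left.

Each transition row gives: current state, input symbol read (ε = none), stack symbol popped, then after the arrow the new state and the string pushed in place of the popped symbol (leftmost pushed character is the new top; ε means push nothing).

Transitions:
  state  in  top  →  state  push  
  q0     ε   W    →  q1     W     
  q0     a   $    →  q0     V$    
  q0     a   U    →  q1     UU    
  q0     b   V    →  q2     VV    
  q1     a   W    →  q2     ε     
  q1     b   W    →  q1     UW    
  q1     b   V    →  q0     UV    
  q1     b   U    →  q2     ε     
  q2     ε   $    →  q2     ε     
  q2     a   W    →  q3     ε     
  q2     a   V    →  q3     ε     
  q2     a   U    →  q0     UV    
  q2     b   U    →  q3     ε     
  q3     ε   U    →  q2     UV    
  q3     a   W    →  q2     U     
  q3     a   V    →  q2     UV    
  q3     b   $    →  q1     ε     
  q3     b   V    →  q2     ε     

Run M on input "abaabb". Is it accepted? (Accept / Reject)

Accept

(q0, abaabb, $)
  read a, top $: go to q0, push V$ → (q0, baabb, V$)
  read b, top V: go to q2, push VV → (q2, aabb, VV$)
  read a, top V: go to q3, push ε → (q3, abb, V$)
  read a, top V: go to q2, push UV → (q2, bb, UV$)
  read b, top U: go to q3, push ε → (q3, b, V$)
  read b, top V: go to q2, push ε → (q2, ε, $)
  ε-move, top $: go to q2, push ε → (q2, ε, ε)
All input consumed and the stack is empty.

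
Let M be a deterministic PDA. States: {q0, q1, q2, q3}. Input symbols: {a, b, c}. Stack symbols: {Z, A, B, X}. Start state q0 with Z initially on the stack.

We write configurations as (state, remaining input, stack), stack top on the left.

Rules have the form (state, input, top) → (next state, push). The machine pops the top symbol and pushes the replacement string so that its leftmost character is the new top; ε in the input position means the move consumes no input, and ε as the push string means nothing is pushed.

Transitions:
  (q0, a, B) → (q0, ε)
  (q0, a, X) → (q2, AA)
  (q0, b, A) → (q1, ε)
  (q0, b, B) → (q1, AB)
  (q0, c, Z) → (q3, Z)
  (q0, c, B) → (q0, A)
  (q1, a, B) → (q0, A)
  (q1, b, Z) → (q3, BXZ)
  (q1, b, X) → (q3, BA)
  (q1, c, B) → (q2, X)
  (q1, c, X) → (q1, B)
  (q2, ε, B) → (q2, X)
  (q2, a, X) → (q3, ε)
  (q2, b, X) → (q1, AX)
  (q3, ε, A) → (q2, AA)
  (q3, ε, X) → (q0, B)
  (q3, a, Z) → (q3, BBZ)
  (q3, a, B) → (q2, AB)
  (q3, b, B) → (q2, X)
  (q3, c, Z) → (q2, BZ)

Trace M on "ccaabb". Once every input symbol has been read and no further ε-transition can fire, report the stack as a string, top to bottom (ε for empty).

(q0, ccaabb, Z)
  read c, top Z: go to q3, push Z → (q3, caabb, Z)
  read c, top Z: go to q2, push BZ → (q2, aabb, BZ)
  ε-move, top B: go to q2, push X → (q2, aabb, XZ)
  read a, top X: go to q3, push ε → (q3, abb, Z)
  read a, top Z: go to q3, push BBZ → (q3, bb, BBZ)
  read b, top B: go to q2, push X → (q2, b, XBZ)
  read b, top X: go to q1, push AX → (q1, ε, AXBZ)
All input consumed in state q1 with stack AXBZ.

AXBZ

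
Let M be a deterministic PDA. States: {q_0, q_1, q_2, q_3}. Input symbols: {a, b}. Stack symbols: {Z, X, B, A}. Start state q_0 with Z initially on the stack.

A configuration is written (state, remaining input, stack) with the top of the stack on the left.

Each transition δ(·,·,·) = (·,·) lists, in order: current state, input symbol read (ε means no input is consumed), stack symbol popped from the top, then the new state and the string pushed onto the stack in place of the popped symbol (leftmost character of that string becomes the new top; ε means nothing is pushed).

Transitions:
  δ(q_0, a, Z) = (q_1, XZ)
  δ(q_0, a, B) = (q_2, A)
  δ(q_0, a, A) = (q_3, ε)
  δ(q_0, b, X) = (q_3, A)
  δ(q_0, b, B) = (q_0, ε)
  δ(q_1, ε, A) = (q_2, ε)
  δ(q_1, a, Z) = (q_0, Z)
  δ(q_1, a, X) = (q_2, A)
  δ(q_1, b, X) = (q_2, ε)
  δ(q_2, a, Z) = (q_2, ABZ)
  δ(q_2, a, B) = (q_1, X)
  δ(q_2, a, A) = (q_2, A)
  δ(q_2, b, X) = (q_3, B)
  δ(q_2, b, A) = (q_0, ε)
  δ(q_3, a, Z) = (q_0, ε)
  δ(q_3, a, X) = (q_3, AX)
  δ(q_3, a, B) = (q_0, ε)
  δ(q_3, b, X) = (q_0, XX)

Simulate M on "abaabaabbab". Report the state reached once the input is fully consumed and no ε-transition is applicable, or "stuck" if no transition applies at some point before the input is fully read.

(q_0, abaabaabbab, Z) ⊢ (q_1, baabaabbab, XZ) ⊢ (q_2, aabaabbab, Z) ⊢ (q_2, abaabbab, ABZ) ⊢ (q_2, baabbab, ABZ) ⊢ (q_0, aabbab, BZ) ⊢ (q_2, abbab, AZ) ⊢ (q_2, bbab, AZ) ⊢ (q_0, bab, Z)
No transition for (q_0, b, top Z); M blocks with input bab remaining.

stuck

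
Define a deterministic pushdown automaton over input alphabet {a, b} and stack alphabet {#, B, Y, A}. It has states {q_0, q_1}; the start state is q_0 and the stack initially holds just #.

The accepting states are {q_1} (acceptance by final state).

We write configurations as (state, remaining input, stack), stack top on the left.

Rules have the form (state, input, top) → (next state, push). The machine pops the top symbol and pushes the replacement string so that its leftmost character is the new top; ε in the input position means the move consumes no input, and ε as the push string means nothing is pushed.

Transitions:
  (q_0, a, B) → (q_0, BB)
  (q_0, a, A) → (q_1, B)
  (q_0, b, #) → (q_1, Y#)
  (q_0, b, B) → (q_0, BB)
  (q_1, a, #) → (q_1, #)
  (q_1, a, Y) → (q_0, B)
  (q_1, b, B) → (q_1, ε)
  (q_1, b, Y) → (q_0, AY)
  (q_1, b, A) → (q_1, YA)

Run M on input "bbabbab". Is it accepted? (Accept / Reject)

Accept

(q_0, bbabbab, #)
  read b, top #: go to q_1, push Y# → (q_1, babbab, Y#)
  read b, top Y: go to q_0, push AY → (q_0, abbab, AY#)
  read a, top A: go to q_1, push B → (q_1, bbab, BY#)
  read b, top B: go to q_1, push ε → (q_1, bab, Y#)
  read b, top Y: go to q_0, push AY → (q_0, ab, AY#)
  read a, top A: go to q_1, push B → (q_1, b, BY#)
  read b, top B: go to q_1, push ε → (q_1, ε, Y#)
All input consumed; state q_1 ∈ F.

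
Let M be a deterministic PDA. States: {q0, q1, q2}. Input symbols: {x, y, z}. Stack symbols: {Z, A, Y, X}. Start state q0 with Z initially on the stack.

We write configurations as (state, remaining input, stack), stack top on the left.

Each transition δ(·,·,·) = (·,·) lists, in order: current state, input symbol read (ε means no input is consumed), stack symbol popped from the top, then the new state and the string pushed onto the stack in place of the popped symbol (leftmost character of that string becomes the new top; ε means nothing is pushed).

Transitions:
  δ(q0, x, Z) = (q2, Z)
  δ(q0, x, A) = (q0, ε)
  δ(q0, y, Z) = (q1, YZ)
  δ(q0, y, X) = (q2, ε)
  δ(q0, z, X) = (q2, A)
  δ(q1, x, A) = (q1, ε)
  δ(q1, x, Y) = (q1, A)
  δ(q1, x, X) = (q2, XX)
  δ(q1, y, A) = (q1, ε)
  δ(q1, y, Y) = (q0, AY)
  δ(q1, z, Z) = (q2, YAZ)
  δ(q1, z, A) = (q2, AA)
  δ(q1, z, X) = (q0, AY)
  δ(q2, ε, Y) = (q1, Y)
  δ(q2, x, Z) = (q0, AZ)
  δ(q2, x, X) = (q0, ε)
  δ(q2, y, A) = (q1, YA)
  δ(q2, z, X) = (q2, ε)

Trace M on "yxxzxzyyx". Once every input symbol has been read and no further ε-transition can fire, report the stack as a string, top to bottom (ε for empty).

(q0, yxxzxzyyx, Z)
  read y, top Z: go to q1, push YZ → (q1, xxzxzyyx, YZ)
  read x, top Y: go to q1, push A → (q1, xzxzyyx, AZ)
  read x, top A: go to q1, push ε → (q1, zxzyyx, Z)
  read z, top Z: go to q2, push YAZ → (q2, xzyyx, YAZ)
  ε-move, top Y: go to q1, push Y → (q1, xzyyx, YAZ)
  read x, top Y: go to q1, push A → (q1, zyyx, AAZ)
  read z, top A: go to q2, push AA → (q2, yyx, AAAZ)
  read y, top A: go to q1, push YA → (q1, yx, YAAAZ)
  read y, top Y: go to q0, push AY → (q0, x, AYAAAZ)
  read x, top A: go to q0, push ε → (q0, ε, YAAAZ)
All input consumed in state q0 with stack YAAAZ.

YAAAZ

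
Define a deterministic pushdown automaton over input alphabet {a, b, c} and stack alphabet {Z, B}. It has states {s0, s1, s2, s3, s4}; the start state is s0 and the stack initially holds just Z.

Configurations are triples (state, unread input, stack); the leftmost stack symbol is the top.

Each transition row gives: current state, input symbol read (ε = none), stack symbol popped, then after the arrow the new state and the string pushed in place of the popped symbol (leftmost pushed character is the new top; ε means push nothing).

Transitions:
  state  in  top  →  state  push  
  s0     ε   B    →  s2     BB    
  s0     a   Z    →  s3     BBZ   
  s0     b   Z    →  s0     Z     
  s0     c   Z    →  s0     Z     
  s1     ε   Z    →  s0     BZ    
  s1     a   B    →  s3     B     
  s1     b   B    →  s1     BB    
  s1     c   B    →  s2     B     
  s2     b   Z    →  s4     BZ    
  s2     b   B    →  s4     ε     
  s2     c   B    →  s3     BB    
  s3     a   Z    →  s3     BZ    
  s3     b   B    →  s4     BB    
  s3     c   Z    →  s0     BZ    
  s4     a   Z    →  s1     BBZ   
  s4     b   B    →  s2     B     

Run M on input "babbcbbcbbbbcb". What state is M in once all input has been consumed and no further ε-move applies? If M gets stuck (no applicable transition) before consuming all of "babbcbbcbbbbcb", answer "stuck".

(s0, babbcbbcbbbbcb, Z)
  read b, top Z: go to s0, push Z → (s0, abbcbbcbbbbcb, Z)
  read a, top Z: go to s3, push BBZ → (s3, bbcbbcbbbbcb, BBZ)
  read b, top B: go to s4, push BB → (s4, bcbbcbbbbcb, BBBZ)
  read b, top B: go to s2, push B → (s2, cbbcbbbbcb, BBBZ)
  read c, top B: go to s3, push BB → (s3, bbcbbbbcb, BBBBZ)
  read b, top B: go to s4, push BB → (s4, bcbbbbcb, BBBBBZ)
  read b, top B: go to s2, push B → (s2, cbbbbcb, BBBBBZ)
  read c, top B: go to s3, push BB → (s3, bbbbcb, BBBBBBZ)
  read b, top B: go to s4, push BB → (s4, bbbcb, BBBBBBBZ)
  read b, top B: go to s2, push B → (s2, bbcb, BBBBBBBZ)
  read b, top B: go to s4, push ε → (s4, bcb, BBBBBBZ)
  read b, top B: go to s2, push B → (s2, cb, BBBBBBZ)
  read c, top B: go to s3, push BB → (s3, b, BBBBBBBZ)
  read b, top B: go to s4, push BB → (s4, ε, BBBBBBBBZ)
All input consumed; M is in state s4.

s4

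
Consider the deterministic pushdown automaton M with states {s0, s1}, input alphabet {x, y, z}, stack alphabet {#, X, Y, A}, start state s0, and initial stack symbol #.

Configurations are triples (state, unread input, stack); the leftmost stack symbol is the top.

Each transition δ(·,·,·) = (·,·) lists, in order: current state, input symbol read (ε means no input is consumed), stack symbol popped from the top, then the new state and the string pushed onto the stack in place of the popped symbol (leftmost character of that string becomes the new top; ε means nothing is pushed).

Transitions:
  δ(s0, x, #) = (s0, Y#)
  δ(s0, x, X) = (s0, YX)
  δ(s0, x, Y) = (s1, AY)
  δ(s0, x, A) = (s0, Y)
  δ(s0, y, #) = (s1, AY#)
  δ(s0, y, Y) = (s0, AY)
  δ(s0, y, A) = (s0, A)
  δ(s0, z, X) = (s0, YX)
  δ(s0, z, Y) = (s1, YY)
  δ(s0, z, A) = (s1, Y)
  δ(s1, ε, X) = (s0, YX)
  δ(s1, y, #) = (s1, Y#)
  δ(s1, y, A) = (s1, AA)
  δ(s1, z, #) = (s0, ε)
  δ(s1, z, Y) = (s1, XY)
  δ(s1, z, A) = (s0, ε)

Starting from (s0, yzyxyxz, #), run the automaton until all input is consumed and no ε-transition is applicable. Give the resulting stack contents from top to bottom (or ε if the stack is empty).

(s0, yzyxyxz, #) ⊢ (s1, zyxyxz, AY#) ⊢ (s0, yxyxz, Y#) ⊢ (s0, xyxz, AY#) ⊢ (s0, yxz, YY#) ⊢ (s0, xz, AYY#) ⊢ (s0, z, YYY#) ⊢ (s1, ε, YYYY#)
All input consumed in state s1 with stack YYYY#.

YYYY#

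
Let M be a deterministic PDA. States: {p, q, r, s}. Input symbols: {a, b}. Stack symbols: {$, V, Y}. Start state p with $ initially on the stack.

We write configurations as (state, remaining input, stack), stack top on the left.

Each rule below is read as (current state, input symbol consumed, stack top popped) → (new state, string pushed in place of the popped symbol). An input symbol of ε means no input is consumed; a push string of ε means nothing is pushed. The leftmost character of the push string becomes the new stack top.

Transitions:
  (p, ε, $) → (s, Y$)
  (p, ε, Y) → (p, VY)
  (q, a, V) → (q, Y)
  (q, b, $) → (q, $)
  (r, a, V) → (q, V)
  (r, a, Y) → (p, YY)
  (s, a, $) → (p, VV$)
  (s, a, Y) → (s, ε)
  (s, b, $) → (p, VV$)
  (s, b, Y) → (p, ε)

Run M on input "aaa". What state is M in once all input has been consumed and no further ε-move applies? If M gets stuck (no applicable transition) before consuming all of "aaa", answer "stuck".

stuck

(p, aaa, $)
  ε-move, top $: go to s, push Y$ → (s, aaa, Y$)
  read a, top Y: go to s, push ε → (s, aa, $)
  read a, top $: go to p, push VV$ → (p, a, VV$)
No transition for (p, a, top V); M blocks with input a remaining.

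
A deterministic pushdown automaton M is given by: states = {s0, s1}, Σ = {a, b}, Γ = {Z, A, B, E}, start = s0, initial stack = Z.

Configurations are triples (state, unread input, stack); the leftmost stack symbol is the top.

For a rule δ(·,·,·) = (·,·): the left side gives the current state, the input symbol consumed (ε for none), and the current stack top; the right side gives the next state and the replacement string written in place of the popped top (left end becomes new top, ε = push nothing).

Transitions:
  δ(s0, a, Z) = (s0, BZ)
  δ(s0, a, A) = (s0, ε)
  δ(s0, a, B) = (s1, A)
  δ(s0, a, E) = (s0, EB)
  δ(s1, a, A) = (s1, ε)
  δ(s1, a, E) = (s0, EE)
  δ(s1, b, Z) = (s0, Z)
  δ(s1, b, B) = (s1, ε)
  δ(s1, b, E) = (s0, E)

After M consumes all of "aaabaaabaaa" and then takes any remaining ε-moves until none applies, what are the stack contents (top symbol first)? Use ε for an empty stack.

Z

(s0, aaabaaabaaa, Z) ⊢ (s0, aabaaabaaa, BZ) ⊢ (s1, abaaabaaa, AZ) ⊢ (s1, baaabaaa, Z) ⊢ (s0, aaabaaa, Z) ⊢ (s0, aabaaa, BZ) ⊢ (s1, abaaa, AZ) ⊢ (s1, baaa, Z) ⊢ (s0, aaa, Z) ⊢ (s0, aa, BZ) ⊢ (s1, a, AZ) ⊢ (s1, ε, Z)
All input consumed in state s1 with stack Z.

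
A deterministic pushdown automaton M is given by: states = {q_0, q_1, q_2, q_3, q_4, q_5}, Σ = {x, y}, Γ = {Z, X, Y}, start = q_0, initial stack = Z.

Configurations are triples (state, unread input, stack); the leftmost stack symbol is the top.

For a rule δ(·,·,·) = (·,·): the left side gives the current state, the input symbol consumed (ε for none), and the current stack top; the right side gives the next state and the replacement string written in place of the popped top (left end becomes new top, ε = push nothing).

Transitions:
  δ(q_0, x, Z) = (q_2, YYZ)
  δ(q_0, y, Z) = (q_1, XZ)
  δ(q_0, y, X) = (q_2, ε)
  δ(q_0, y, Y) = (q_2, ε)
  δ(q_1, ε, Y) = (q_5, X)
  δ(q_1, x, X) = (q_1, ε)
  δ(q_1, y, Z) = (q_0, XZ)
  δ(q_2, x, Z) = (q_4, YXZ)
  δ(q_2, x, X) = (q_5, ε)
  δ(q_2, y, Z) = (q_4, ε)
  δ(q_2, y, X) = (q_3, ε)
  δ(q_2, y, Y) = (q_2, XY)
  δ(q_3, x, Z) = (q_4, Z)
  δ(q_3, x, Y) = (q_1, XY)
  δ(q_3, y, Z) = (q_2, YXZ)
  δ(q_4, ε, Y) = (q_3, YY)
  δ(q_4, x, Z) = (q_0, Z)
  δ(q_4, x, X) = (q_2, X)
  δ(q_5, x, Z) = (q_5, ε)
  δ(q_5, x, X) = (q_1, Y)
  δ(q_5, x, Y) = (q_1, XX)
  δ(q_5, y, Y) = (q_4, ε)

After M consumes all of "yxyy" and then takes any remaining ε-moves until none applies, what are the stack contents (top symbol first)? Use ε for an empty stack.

(q_0, yxyy, Z)
  read y, top Z: go to q_1, push XZ → (q_1, xyy, XZ)
  read x, top X: go to q_1, push ε → (q_1, yy, Z)
  read y, top Z: go to q_0, push XZ → (q_0, y, XZ)
  read y, top X: go to q_2, push ε → (q_2, ε, Z)
All input consumed in state q_2 with stack Z.

Z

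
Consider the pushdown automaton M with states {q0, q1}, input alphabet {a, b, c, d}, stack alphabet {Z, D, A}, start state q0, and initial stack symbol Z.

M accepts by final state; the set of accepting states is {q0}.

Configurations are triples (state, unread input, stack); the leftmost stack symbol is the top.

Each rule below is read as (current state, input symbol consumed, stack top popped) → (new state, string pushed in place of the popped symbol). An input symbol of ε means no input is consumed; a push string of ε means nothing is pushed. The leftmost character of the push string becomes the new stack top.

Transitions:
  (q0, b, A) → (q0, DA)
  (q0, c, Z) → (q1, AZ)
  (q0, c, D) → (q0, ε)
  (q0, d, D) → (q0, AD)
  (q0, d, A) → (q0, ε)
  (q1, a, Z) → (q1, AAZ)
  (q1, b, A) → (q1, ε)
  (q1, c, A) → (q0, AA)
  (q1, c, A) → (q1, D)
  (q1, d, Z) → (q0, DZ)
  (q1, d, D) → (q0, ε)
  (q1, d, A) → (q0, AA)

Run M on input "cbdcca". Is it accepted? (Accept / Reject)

Reject

No computation consumes all input and reaches a final state.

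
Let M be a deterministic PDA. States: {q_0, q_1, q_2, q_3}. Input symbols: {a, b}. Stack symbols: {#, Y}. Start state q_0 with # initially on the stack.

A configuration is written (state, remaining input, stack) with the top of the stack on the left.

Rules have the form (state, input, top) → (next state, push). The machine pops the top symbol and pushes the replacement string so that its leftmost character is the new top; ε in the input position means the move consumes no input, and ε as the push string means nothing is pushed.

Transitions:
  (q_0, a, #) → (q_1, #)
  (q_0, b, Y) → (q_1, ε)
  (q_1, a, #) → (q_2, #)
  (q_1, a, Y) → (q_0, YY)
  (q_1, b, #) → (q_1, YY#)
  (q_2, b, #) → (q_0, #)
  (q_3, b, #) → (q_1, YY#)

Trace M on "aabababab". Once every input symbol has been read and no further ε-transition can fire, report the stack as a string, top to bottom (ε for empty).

(q_0, aabababab, #)
  read a, top #: go to q_1, push # → (q_1, abababab, #)
  read a, top #: go to q_2, push # → (q_2, bababab, #)
  read b, top #: go to q_0, push # → (q_0, ababab, #)
  read a, top #: go to q_1, push # → (q_1, babab, #)
  read b, top #: go to q_1, push YY# → (q_1, abab, YY#)
  read a, top Y: go to q_0, push YY → (q_0, bab, YYY#)
  read b, top Y: go to q_1, push ε → (q_1, ab, YY#)
  read a, top Y: go to q_0, push YY → (q_0, b, YYY#)
  read b, top Y: go to q_1, push ε → (q_1, ε, YY#)
All input consumed in state q_1 with stack YY#.

YY#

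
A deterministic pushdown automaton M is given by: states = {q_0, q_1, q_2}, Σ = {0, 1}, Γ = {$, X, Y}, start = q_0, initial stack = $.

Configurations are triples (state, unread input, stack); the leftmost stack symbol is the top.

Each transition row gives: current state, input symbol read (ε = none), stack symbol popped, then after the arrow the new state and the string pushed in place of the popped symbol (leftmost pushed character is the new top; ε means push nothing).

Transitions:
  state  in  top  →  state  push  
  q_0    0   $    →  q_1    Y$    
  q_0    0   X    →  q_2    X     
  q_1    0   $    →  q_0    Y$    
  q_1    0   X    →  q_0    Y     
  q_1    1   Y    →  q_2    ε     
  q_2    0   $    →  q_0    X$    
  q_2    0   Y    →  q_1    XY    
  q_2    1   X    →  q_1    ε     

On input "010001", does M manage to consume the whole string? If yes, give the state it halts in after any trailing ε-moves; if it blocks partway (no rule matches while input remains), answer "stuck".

stuck

(q_0, 010001, $)
  read 0, top $: go to q_1, push Y$ → (q_1, 10001, Y$)
  read 1, top Y: go to q_2, push ε → (q_2, 0001, $)
  read 0, top $: go to q_0, push X$ → (q_0, 001, X$)
  read 0, top X: go to q_2, push X → (q_2, 01, X$)
No transition for (q_2, 0, top X); M blocks with input 01 remaining.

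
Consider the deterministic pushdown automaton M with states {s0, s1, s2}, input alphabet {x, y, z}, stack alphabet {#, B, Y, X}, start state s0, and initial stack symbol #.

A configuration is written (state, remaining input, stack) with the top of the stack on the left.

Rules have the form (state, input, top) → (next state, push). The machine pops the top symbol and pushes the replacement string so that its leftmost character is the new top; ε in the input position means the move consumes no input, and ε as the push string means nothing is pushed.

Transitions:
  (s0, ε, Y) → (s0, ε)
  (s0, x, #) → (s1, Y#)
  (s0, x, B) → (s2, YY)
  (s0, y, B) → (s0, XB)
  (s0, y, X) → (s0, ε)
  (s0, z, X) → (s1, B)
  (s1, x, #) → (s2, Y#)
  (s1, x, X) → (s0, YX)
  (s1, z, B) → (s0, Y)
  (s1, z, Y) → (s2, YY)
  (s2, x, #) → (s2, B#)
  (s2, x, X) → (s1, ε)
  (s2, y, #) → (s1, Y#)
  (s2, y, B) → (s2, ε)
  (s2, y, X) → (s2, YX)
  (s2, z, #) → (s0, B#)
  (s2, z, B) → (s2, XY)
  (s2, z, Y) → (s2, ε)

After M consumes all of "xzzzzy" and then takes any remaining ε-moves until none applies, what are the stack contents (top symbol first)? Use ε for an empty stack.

(s0, xzzzzy, #)
  read x, top #: go to s1, push Y# → (s1, zzzzy, Y#)
  read z, top Y: go to s2, push YY → (s2, zzzy, YY#)
  read z, top Y: go to s2, push ε → (s2, zzy, Y#)
  read z, top Y: go to s2, push ε → (s2, zy, #)
  read z, top #: go to s0, push B# → (s0, y, B#)
  read y, top B: go to s0, push XB → (s0, ε, XB#)
All input consumed in state s0 with stack XB#.

XB#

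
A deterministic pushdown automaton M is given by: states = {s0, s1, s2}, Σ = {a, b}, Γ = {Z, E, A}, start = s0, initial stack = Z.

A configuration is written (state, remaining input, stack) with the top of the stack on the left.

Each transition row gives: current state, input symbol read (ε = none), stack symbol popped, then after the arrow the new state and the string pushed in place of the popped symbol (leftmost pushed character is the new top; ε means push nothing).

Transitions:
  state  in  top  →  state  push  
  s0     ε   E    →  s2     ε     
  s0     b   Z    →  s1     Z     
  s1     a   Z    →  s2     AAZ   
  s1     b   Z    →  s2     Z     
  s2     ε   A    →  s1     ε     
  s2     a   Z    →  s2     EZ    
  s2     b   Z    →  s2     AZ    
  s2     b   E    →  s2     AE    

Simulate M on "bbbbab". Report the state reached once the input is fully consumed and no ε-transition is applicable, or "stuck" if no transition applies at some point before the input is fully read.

(s0, bbbbab, Z)
  read b, top Z: go to s1, push Z → (s1, bbbab, Z)
  read b, top Z: go to s2, push Z → (s2, bbab, Z)
  read b, top Z: go to s2, push AZ → (s2, bab, AZ)
  ε-move, top A: go to s1, push ε → (s1, bab, Z)
  read b, top Z: go to s2, push Z → (s2, ab, Z)
  read a, top Z: go to s2, push EZ → (s2, b, EZ)
  read b, top E: go to s2, push AE → (s2, ε, AEZ)
  ε-move, top A: go to s1, push ε → (s1, ε, EZ)
All input consumed; M is in state s1.

s1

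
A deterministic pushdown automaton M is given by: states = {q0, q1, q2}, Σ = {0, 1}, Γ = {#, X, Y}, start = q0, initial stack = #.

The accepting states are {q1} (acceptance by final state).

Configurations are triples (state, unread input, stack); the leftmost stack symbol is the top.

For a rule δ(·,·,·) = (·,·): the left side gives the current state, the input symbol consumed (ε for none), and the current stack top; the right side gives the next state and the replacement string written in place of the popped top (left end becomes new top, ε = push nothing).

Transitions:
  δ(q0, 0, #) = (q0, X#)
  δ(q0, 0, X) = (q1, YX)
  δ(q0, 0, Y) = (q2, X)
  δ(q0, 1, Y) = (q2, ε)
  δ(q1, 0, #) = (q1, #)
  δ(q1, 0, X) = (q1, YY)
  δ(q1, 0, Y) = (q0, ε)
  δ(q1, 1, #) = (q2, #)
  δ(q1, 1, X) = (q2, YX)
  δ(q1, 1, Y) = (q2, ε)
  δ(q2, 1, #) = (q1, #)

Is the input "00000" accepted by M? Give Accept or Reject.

(q0, 00000, #)
  read 0, top #: go to q0, push X# → (q0, 0000, X#)
  read 0, top X: go to q1, push YX → (q1, 000, YX#)
  read 0, top Y: go to q0, push ε → (q0, 00, X#)
  read 0, top X: go to q1, push YX → (q1, 0, YX#)
  read 0, top Y: go to q0, push ε → (q0, ε, X#)
All input consumed; state q0 ∉ F and no further ε-move applies.

Reject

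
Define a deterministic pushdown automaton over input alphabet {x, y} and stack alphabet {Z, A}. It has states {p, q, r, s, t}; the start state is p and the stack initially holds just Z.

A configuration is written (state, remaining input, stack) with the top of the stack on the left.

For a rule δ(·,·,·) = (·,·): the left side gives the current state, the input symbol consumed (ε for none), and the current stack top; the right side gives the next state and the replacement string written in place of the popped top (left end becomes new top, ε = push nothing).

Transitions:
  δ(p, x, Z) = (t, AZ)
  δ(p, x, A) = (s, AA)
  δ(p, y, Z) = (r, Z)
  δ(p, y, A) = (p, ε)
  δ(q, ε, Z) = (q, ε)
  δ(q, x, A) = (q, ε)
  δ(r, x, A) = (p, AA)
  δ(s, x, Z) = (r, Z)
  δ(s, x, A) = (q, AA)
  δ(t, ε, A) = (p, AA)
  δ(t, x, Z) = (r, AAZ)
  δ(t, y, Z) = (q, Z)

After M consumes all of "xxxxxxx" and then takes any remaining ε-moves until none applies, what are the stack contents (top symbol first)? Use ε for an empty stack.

(p, xxxxxxx, Z) ⊢ (t, xxxxxx, AZ) ⊢ (p, xxxxxx, AAZ) ⊢ (s, xxxxx, AAAZ) ⊢ (q, xxxx, AAAAZ) ⊢ (q, xxx, AAAZ) ⊢ (q, xx, AAZ) ⊢ (q, x, AZ) ⊢ (q, ε, Z) ⊢ (q, ε, ε)
All input consumed in state q with stack ε.

ε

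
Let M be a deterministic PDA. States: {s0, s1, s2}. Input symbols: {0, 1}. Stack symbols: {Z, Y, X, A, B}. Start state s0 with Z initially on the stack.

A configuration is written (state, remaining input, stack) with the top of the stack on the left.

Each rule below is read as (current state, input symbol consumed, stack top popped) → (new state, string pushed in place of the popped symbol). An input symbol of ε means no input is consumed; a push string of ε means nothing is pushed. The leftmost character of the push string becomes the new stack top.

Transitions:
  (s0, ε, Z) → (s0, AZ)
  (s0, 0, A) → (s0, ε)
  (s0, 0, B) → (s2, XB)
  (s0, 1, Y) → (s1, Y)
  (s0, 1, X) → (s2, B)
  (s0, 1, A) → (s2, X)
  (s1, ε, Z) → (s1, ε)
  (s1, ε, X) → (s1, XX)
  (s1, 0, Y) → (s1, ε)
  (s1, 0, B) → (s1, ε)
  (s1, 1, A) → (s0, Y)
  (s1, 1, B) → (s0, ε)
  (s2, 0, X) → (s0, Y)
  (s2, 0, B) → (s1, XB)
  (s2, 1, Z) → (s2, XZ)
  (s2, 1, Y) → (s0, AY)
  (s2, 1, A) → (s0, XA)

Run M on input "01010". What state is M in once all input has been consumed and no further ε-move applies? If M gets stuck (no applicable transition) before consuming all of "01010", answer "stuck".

s1

(s0, 01010, Z) ⊢ (s0, 01010, AZ) ⊢ (s0, 1010, Z) ⊢ (s0, 1010, AZ) ⊢ (s2, 010, XZ) ⊢ (s0, 10, YZ) ⊢ (s1, 0, YZ) ⊢ (s1, ε, Z) ⊢ (s1, ε, ε)
All input consumed; M is in state s1.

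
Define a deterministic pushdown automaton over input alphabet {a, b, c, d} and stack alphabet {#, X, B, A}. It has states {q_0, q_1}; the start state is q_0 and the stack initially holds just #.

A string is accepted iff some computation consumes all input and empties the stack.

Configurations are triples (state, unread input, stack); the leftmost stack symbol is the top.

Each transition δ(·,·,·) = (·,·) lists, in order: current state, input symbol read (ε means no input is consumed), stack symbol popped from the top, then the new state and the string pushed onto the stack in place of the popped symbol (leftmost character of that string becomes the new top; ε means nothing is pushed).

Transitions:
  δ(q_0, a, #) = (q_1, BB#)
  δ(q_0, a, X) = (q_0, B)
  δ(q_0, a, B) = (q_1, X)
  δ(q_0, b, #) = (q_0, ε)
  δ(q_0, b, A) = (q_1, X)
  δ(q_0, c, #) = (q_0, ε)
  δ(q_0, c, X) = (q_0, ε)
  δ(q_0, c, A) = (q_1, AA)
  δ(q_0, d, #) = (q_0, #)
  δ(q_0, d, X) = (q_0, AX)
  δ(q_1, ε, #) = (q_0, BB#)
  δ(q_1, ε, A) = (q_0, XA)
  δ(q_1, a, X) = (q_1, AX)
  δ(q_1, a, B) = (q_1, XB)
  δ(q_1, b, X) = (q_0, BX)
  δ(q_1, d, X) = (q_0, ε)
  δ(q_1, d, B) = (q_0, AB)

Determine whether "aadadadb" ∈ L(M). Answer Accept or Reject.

(q_0, aadadadb, #)
  read a, top #: go to q_1, push BB# → (q_1, adadadb, BB#)
  read a, top B: go to q_1, push XB → (q_1, dadadb, XBB#)
  read d, top X: go to q_0, push ε → (q_0, adadb, BB#)
  read a, top B: go to q_1, push X → (q_1, dadb, XB#)
  read d, top X: go to q_0, push ε → (q_0, adb, B#)
  read a, top B: go to q_1, push X → (q_1, db, X#)
  read d, top X: go to q_0, push ε → (q_0, b, #)
  read b, top #: go to q_0, push ε → (q_0, ε, ε)
All input consumed and the stack is empty.

Accept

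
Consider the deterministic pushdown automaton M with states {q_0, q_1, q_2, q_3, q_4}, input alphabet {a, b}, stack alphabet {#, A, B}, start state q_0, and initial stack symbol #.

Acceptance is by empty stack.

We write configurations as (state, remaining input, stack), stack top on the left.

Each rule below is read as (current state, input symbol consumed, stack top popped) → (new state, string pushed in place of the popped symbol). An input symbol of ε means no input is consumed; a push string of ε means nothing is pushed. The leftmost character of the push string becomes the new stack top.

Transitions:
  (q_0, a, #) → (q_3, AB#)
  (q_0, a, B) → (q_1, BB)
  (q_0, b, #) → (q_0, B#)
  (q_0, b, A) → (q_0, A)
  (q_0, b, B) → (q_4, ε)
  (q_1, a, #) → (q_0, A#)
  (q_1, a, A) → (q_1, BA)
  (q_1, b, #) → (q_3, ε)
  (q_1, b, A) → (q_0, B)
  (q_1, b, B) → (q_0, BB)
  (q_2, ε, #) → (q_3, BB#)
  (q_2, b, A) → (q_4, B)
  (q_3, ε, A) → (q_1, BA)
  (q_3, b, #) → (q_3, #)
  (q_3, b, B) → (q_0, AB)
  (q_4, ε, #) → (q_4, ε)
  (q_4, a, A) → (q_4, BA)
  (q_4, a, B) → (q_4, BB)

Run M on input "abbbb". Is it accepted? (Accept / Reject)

Reject

(q_0, abbbb, #)
  read a, top #: go to q_3, push AB# → (q_3, bbbb, AB#)
  ε-move, top A: go to q_1, push BA → (q_1, bbbb, BAB#)
  read b, top B: go to q_0, push BB → (q_0, bbb, BBAB#)
  read b, top B: go to q_4, push ε → (q_4, bb, BAB#)
No transition applies at (q_4, bb, BAB#); input not fully consumed.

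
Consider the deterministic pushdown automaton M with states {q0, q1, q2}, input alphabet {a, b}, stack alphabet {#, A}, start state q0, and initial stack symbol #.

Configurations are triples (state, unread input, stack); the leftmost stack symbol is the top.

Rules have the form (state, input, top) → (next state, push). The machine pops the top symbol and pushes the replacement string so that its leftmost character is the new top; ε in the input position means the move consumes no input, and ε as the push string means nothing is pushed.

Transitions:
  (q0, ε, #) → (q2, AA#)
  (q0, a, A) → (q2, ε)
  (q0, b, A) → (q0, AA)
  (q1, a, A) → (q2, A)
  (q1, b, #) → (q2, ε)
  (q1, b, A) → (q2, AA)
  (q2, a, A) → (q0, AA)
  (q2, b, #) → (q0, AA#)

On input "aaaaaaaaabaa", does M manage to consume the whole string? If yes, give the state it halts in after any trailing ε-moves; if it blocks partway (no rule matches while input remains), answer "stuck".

q0

(q0, aaaaaaaaabaa, #)
  ε-move, top #: go to q2, push AA# → (q2, aaaaaaaaabaa, AA#)
  read a, top A: go to q0, push AA → (q0, aaaaaaaabaa, AAA#)
  read a, top A: go to q2, push ε → (q2, aaaaaaabaa, AA#)
  read a, top A: go to q0, push AA → (q0, aaaaaabaa, AAA#)
  read a, top A: go to q2, push ε → (q2, aaaaabaa, AA#)
  read a, top A: go to q0, push AA → (q0, aaaabaa, AAA#)
  read a, top A: go to q2, push ε → (q2, aaabaa, AA#)
  read a, top A: go to q0, push AA → (q0, aabaa, AAA#)
  read a, top A: go to q2, push ε → (q2, abaa, AA#)
  read a, top A: go to q0, push AA → (q0, baa, AAA#)
  read b, top A: go to q0, push AA → (q0, aa, AAAA#)
  read a, top A: go to q2, push ε → (q2, a, AAA#)
  read a, top A: go to q0, push AA → (q0, ε, AAAA#)
All input consumed; M is in state q0.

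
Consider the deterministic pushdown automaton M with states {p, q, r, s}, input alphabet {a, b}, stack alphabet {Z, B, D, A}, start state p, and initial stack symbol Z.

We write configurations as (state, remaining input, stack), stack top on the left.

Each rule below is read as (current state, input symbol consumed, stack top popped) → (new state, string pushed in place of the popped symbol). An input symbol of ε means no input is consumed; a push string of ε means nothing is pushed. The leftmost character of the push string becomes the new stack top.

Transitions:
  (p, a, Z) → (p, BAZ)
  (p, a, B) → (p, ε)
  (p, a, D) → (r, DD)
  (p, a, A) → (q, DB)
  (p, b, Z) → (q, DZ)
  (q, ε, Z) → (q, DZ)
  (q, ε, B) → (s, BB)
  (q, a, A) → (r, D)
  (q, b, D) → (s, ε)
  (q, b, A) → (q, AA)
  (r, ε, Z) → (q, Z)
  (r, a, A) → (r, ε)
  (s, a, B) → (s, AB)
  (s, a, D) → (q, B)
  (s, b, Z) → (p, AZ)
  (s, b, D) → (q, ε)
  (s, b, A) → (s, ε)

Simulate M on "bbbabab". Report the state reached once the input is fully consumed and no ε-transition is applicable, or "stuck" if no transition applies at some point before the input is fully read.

(p, bbbabab, Z)
  read b, top Z: go to q, push DZ → (q, bbabab, DZ)
  read b, top D: go to s, push ε → (s, babab, Z)
  read b, top Z: go to p, push AZ → (p, abab, AZ)
  read a, top A: go to q, push DB → (q, bab, DBZ)
  read b, top D: go to s, push ε → (s, ab, BZ)
  read a, top B: go to s, push AB → (s, b, ABZ)
  read b, top A: go to s, push ε → (s, ε, BZ)
All input consumed; M is in state s.

s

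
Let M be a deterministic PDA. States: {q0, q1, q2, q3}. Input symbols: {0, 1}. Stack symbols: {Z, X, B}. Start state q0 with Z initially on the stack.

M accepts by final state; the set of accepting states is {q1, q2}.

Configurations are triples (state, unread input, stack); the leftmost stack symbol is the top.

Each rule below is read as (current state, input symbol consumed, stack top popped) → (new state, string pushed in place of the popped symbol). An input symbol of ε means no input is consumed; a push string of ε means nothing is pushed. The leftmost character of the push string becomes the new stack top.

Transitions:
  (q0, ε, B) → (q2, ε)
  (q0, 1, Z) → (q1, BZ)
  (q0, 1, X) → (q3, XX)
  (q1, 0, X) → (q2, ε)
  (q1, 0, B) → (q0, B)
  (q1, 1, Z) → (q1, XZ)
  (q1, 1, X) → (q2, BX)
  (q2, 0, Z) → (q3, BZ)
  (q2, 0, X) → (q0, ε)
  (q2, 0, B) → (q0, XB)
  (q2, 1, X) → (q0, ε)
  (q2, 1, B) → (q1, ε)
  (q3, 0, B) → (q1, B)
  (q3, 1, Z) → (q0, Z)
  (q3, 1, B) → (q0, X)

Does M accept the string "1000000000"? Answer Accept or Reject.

Accept

(q0, 1000000000, Z) ⊢ (q1, 000000000, BZ) ⊢ (q0, 00000000, BZ) ⊢ (q2, 00000000, Z) ⊢ (q3, 0000000, BZ) ⊢ (q1, 000000, BZ) ⊢ (q0, 00000, BZ) ⊢ (q2, 00000, Z) ⊢ (q3, 0000, BZ) ⊢ (q1, 000, BZ) ⊢ (q0, 00, BZ) ⊢ (q2, 00, Z) ⊢ (q3, 0, BZ) ⊢ (q1, ε, BZ)
All input consumed; state q1 ∈ F.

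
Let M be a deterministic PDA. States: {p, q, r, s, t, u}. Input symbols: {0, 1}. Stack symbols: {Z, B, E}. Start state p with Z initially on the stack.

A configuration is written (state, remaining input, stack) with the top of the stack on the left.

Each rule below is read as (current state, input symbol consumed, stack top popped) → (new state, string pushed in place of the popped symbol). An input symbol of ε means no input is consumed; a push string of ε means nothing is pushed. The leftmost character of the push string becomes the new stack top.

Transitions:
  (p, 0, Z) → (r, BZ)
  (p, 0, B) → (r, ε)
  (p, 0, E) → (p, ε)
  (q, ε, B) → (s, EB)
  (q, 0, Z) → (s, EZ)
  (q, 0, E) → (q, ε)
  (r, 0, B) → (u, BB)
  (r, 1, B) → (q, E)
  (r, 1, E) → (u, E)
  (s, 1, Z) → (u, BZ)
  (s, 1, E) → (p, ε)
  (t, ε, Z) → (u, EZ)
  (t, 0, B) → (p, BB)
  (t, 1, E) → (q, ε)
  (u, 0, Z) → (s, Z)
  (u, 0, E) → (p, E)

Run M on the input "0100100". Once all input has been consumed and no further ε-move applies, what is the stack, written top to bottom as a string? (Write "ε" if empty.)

BBZ

(p, 0100100, Z)
  read 0, top Z: go to r, push BZ → (r, 100100, BZ)
  read 1, top B: go to q, push E → (q, 00100, EZ)
  read 0, top E: go to q, push ε → (q, 0100, Z)
  read 0, top Z: go to s, push EZ → (s, 100, EZ)
  read 1, top E: go to p, push ε → (p, 00, Z)
  read 0, top Z: go to r, push BZ → (r, 0, BZ)
  read 0, top B: go to u, push BB → (u, ε, BBZ)
All input consumed in state u with stack BBZ.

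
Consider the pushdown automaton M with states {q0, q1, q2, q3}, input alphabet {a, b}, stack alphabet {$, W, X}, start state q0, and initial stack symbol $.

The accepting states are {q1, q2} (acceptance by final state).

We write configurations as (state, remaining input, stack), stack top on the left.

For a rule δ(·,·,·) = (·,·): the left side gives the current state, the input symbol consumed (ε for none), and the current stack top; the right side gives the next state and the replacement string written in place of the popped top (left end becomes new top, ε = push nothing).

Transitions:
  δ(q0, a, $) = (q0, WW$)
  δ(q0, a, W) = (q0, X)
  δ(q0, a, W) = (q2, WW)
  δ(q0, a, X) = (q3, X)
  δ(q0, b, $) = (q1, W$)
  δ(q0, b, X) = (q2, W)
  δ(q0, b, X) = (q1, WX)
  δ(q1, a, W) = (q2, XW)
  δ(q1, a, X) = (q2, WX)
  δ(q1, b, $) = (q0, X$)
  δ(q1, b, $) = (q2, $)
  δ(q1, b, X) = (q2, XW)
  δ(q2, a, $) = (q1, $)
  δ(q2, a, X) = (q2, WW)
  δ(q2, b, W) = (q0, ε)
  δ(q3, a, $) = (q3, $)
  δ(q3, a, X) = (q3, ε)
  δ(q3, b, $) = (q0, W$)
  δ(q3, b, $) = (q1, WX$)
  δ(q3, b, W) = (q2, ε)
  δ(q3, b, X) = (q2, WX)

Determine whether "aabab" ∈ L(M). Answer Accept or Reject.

Accept

One accepting computation: (q0, aabab, $) ⊢ (q0, abab, WW$) ⊢ (q2, bab, WWW$) ⊢ (q0, ab, WW$) ⊢ (q0, b, XW$) ⊢ (q2, ε, WW$)
All input consumed and state q2 ∈ F.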